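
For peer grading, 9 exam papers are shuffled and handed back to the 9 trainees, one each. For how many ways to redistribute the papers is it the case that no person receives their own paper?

!9 is the nearest integer to 9!/e.
9! = 362880, and 362880/e ≈ 133496.09, so !9 = 133496.

133496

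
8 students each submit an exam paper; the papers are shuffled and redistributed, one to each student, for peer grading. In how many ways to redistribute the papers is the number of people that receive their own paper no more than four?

40179

Sum C(8,i)·!(8-i) for i = 0..4:
  i=0: C(8,0)·!8 = 1·14833 = 14833
  i=1: C(8,1)·!7 = 8·1854 = 14832
  i=2: C(8,2)·!6 = 28·265 = 7420
  i=3: C(8,3)·!5 = 56·44 = 2464
  i=4: C(8,4)·!4 = 70·9 = 630
Total = 40179.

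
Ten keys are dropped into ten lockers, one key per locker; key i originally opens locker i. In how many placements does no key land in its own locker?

1334961

Use !n = (n-1)(!(n-1) + !(n-2)).
!10 = 9·(133496 + 14833) = 9·148329 = 1334961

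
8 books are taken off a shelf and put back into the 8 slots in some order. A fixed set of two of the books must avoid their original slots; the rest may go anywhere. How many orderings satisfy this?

Inclusion-exclusion on the 2 forbidden self-matches:
Σ_{j=0}^{2} (-1)^j C(2,j)(8-j)!
= C(2,0)·8! - C(2,1)·7! + C(2,2)·6!
= 40320 - 10080 + 720
= 30960

30960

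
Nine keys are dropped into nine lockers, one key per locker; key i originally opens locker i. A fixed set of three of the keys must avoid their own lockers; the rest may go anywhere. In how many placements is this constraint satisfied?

256320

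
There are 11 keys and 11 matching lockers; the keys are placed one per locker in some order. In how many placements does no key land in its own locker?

14684570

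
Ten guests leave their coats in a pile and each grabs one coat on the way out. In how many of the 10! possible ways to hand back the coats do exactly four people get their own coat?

55650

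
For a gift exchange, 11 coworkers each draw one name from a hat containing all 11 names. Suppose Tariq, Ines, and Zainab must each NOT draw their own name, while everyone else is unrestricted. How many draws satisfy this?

Inclusion-exclusion on the 3 forbidden self-matches:
Σ_{j=0}^{3} (-1)^j C(3,j)(11-j)!
= C(3,0)·11! - C(3,1)·10! + C(3,2)·9! - C(3,3)·8!
= 39916800 - 10886400 + 1088640 - 40320
= 30078720

30078720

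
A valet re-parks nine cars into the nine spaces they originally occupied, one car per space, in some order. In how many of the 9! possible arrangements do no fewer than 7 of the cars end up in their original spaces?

37

# with exactly i fixed is C(9,i)·!(9-i); sum over i=7..9:
  i=7: C(9,7)·!2 = 36·1 = 36
  i=8: C(9,8)·!1 = 9·0 = 0
  i=9: C(9,9)·!0 = 1·1 = 1
Total = 37.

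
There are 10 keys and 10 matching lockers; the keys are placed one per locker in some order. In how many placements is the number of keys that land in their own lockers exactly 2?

Pick the 2 fixed positions: C(10,2) = 45 ways.
The remaining 8 must be deranged: !8 = 14833.
Total: 45 × 14833 = 667485.

667485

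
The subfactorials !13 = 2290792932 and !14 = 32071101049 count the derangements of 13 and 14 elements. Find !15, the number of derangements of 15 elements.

!15 = (15-1)·(!14 + !13) = 14·(32071101049 + 2290792932) = 14·34361893981 = 481066515734.

481066515734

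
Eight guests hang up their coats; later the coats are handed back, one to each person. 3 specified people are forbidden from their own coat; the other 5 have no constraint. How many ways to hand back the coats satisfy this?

27240

Let A_j be the event that the j-th constrained one is fixed. By inclusion-exclusion over the 3 events:
Σ_{j=0}^{3} (-1)^j C(3,j)(8-j)!
= C(3,0)·8! - C(3,1)·7! + C(3,2)·6! - C(3,3)·5!
= 40320 - 15120 + 2160 - 120
= 27240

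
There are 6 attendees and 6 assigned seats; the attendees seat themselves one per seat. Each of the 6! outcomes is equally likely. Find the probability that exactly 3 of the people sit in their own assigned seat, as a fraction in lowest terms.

Favorable outcomes: C(6,3)·!3 = 20·2 = 40.
Total outcomes: 6! = 720.
Probability = 40/720 = 1/18.

1/18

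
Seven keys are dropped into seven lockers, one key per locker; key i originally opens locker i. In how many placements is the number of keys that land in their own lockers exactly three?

Pick the 3 fixed positions: C(7,3) = 35 ways.
The remaining 4 must be deranged: !4 = 9.
Total: 35 × 9 = 315.

315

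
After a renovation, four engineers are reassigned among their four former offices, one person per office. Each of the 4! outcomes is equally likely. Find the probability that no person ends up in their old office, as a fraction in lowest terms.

3/8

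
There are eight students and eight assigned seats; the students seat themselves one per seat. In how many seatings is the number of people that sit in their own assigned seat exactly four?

Pick the 4 fixed positions: C(8,4) = 70 ways.
The other 4 form a derangement: !4 = 9.
Total: 70 × 9 = 630.

630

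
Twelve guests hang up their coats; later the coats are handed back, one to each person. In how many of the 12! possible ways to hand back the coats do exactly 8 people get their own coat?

Choose which 8 of the 12 are fixed: C(12,8) = 495.
The remaining 4 must be deranged: !4 = 9.
Total: 495 × 9 = 4455.

4455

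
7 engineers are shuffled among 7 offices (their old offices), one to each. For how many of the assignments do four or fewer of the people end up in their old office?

5018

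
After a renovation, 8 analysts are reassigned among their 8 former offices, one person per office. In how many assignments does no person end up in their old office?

14833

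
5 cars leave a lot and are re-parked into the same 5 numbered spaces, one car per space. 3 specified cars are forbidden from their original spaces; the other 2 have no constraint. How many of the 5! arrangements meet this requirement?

Let A_j be the event that the j-th constrained one is fixed. By inclusion-exclusion over the 3 events:
Σ_{j=0}^{3} (-1)^j C(3,j)(5-j)!
= C(3,0)·5! - C(3,1)·4! + C(3,2)·3! - C(3,3)·2!
= 120 - 72 + 18 - 2
= 64

64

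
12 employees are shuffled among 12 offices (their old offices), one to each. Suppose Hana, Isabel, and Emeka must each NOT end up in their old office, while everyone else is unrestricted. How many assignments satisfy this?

Let A_j be the event that the j-th constrained one is fixed. By inclusion-exclusion over the 3 events:
Σ_{j=0}^{3} (-1)^j C(3,j)(12-j)!
= C(3,0)·12! - C(3,1)·11! + C(3,2)·10! - C(3,3)·9!
= 479001600 - 119750400 + 10886400 - 362880
= 369774720

369774720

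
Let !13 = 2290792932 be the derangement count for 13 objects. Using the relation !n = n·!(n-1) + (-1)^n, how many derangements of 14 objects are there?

!14 = 14·2290792932 + 1 = 32071101049.

32071101049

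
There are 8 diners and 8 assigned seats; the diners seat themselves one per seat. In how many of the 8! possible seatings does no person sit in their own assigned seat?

14833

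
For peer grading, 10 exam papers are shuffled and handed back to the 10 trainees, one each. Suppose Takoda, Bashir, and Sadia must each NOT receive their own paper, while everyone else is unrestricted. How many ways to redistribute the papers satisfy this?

2656080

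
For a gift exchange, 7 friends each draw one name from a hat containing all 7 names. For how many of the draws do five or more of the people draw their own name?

22

Sum C(7,i)·!(7-i) for i = 5..7:
  i=5: C(7,5)·!2 = 21·1 = 21
  i=6: C(7,6)·!1 = 7·0 = 0
  i=7: C(7,7)·!0 = 1·1 = 1
Total = 22.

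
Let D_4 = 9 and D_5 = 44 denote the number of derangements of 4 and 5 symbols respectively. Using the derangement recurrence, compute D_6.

265

D_6 = (6-1)·(D_5 + D_4) = 5·(44 + 9) = 5·53 = 265.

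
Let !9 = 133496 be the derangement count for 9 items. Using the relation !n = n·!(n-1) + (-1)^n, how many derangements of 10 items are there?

!10 = 10·133496 + 1 = 1334961.

1334961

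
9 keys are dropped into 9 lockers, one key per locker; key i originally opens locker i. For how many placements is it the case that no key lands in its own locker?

The number of derangements of 9 is !9 = Σ_{k=0}^{9} (-1)^k·9!/k!
= 9! - 9!/1! + 9!/2! - 9!/3! + 9!/4! - 9!/5! + 9!/6! - 9!/7! + 9!/8! - 9!/9!
= 362880 - 362880 + 181440 - 60480 + 15120 - 3024 + 504 - 72 + 9 - 1
= 133496

133496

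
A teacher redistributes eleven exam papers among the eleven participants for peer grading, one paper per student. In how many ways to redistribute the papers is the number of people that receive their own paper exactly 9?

Choose which 9 of the 11 are fixed: C(11,9) = 55.
The other 2 form a derangement: !2 = 1.
Total: 55 × 1 = 55.

55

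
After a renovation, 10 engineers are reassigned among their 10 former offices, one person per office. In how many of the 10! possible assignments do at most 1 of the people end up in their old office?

2669921

# with exactly i fixed is C(10,i)·!(10-i); sum over i=0..1:
  i=0: C(10,0)·!10 = 1·1334961 = 1334961
  i=1: C(10,1)·!9 = 10·133496 = 1334960
Total = 2669921.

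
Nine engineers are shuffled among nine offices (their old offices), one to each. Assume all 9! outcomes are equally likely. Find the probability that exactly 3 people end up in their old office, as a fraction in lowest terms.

53/864

Favorable outcomes: C(9,3)·!6 = 84·265 = 22260.
Total outcomes: 9! = 362880.
Probability = 22260/362880 = 53/864.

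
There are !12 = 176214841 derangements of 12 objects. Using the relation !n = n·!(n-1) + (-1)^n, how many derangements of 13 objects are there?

!13 = 13·176214841 - 1 = 2290792932.

2290792932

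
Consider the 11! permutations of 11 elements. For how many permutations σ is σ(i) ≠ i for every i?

14684570

!11 = 11! · Σ_{k=0}^{11} (-1)^k/k!
= 11! - 11!/1! + 11!/2! - 11!/3! + 11!/4! - 11!/5! + 11!/6! - 11!/7! + 11!/8! - 11!/9! + 11!/10! - 11!/11!
= 39916800 - 39916800 + 19958400 - 6652800 + 1663200 - 332640 + 55440 - 7920 + 990 - 110 + 11 - 1
= 14684570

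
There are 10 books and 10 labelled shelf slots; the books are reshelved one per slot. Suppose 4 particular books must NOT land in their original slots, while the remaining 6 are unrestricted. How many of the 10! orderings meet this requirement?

2399760

Let A_j be the event that the j-th constrained one is fixed. By inclusion-exclusion over the 4 events:
Σ_{j=0}^{4} (-1)^j C(4,j)(10-j)!
= C(4,0)·10! - C(4,1)·9! + C(4,2)·8! - C(4,3)·7! + C(4,4)·6!
= 3628800 - 1451520 + 241920 - 20160 + 720
= 2399760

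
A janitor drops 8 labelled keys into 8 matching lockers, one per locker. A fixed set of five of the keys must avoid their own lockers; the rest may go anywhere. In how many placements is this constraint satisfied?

Inclusion-exclusion on the 5 forbidden self-matches:
Σ_{j=0}^{5} (-1)^j C(5,j)(8-j)!
= C(5,0)·8! - C(5,1)·7! + C(5,2)·6! - C(5,3)·5! + C(5,4)·4! - C(5,5)·3!
= 40320 - 25200 + 7200 - 1200 + 120 - 6
= 21234

21234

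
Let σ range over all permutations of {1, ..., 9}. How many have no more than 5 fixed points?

362675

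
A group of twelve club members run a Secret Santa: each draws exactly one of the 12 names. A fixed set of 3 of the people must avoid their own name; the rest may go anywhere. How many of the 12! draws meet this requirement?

Inclusion-exclusion on the 3 forbidden self-matches:
Σ_{j=0}^{3} (-1)^j C(3,j)(12-j)!
= C(3,0)·12! - C(3,1)·11! + C(3,2)·10! - C(3,3)·9!
= 479001600 - 119750400 + 10886400 - 362880
= 369774720

369774720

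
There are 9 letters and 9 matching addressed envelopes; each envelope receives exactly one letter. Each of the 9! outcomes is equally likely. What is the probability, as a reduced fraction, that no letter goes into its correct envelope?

16687/45360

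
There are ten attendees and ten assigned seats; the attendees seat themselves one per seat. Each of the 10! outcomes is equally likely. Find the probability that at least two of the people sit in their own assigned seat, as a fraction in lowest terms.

Favorable outcomes: Σ_{i≥2} C(10,i)·!(10-i) = 45·14833 + 120·1854 + 210·265 + 252·44 + 210·9 + 120·2 + 45·1 + 10·0 + 1·1 = 958879.
Total outcomes: 10! = 3628800.
Probability = 958879/3628800 = 958879/3628800.

958879/3628800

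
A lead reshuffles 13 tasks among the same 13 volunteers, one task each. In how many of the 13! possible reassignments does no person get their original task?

2290792932

!13 is the nearest integer to 13!/e.
13! = 6227020800, and 6227020800/e ≈ 2290792932.07, so !13 = 2290792932.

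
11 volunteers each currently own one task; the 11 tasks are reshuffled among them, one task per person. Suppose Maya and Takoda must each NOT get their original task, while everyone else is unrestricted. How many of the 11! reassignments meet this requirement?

33022080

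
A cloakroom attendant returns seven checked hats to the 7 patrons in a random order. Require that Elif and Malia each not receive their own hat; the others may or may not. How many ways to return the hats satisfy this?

3720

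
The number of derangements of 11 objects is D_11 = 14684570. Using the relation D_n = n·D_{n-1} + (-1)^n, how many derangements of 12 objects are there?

176214841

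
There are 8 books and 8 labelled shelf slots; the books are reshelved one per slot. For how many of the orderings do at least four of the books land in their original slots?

# with exactly i fixed is C(8,i)·!(8-i); sum over i=4..8:
  i=4: C(8,4)·!4 = 70·9 = 630
  i=5: C(8,5)·!3 = 56·2 = 112
  i=6: C(8,6)·!2 = 28·1 = 28
  i=7: C(8,7)·!1 = 8·0 = 0
  i=8: C(8,8)·!0 = 1·1 = 1
Total = 771.

771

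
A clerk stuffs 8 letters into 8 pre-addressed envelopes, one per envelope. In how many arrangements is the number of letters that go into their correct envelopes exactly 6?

28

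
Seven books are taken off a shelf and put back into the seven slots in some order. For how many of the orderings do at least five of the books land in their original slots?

22

# with exactly i fixed is C(7,i)·!(7-i); sum over i=5..7:
  i=5: C(7,5)·!2 = 21·1 = 21
  i=6: C(7,6)·!1 = 7·0 = 0
  i=7: C(7,7)·!0 = 1·1 = 1
Total = 22.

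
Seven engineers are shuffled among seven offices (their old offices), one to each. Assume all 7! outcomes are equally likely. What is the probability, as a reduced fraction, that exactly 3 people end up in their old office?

1/16

Favorable outcomes: C(7,3)·!4 = 35·9 = 315.
Total outcomes: 7! = 5040.
Probability = 315/5040 = 1/16.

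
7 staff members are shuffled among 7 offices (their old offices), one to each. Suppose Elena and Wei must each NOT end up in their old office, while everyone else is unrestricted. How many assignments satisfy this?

3720

Inclusion-exclusion on the 2 forbidden self-matches:
Σ_{j=0}^{2} (-1)^j C(2,j)(7-j)!
= C(2,0)·7! - C(2,1)·6! + C(2,2)·5!
= 5040 - 1440 + 120
= 3720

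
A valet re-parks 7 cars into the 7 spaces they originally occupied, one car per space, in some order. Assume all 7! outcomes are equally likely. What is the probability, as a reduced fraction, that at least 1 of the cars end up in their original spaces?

Favorable outcomes: Σ_{i≥1} C(7,i)·!(7-i) = 7·265 + 21·44 + 35·9 + 35·2 + 21·1 + 7·0 + 1·1 = 3186.
Total outcomes: 7! = 5040.
Probability = 3186/5040 = 177/280.

177/280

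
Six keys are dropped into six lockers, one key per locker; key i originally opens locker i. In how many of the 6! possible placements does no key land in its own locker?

265

The number of derangements of 6 is !6 = Σ_{k=0}^{6} (-1)^k·6!/k!
= 6! - 6!/1! + 6!/2! - 6!/3! + 6!/4! - 6!/5! + 6!/6!
= 720 - 720 + 360 - 120 + 30 - 6 + 1
= 265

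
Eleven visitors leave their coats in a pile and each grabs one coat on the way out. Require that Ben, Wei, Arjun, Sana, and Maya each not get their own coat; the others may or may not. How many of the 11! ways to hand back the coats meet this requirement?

Inclusion-exclusion on the 5 forbidden self-matches:
Σ_{j=0}^{5} (-1)^j C(5,j)(11-j)!
= C(5,0)·11! - C(5,1)·10! + C(5,2)·9! - C(5,3)·8! + C(5,4)·7! - C(5,5)·6!
= 39916800 - 18144000 + 3628800 - 403200 + 25200 - 720
= 25022880

25022880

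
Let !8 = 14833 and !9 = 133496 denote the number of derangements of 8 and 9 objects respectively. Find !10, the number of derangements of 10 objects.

!10 = (10-1)·(!9 + !8) = 9·(133496 + 14833) = 9·148329 = 1334961.

1334961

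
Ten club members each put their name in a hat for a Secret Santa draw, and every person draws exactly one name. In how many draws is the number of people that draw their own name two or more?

958879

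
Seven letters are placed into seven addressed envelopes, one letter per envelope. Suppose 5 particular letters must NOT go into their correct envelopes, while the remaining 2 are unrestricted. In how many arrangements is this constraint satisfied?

Inclusion-exclusion on the 5 forbidden self-matches:
Σ_{j=0}^{5} (-1)^j C(5,j)(7-j)!
= C(5,0)·7! - C(5,1)·6! + C(5,2)·5! - C(5,3)·4! + C(5,4)·3! - C(5,5)·2!
= 5040 - 3600 + 1200 - 240 + 30 - 2
= 2428

2428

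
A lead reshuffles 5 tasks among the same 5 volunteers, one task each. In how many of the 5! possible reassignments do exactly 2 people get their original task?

20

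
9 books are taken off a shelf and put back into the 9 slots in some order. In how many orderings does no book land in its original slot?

133496

The number of derangements of 9 is !9 = Σ_{k=0}^{9} (-1)^k·9!/k!
= 9! - 9!/1! + 9!/2! - 9!/3! + 9!/4! - 9!/5! + 9!/6! - 9!/7! + 9!/8! - 9!/9!
= 362880 - 362880 + 181440 - 60480 + 15120 - 3024 + 504 - 72 + 9 - 1
= 133496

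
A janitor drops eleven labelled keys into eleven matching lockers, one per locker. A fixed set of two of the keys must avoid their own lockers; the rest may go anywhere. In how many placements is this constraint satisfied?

33022080

Inclusion-exclusion on the 2 forbidden self-matches:
Σ_{j=0}^{2} (-1)^j C(2,j)(11-j)!
= C(2,0)·11! - C(2,1)·10! + C(2,2)·9!
= 39916800 - 7257600 + 362880
= 33022080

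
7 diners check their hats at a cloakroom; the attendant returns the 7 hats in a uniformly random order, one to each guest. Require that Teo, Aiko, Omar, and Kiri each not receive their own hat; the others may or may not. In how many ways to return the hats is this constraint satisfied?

2790

Let A_j be the event that the j-th constrained one is fixed. By inclusion-exclusion over the 4 events:
Σ_{j=0}^{4} (-1)^j C(4,j)(7-j)!
= C(4,0)·7! - C(4,1)·6! + C(4,2)·5! - C(4,3)·4! + C(4,4)·3!
= 5040 - 2880 + 720 - 96 + 6
= 2790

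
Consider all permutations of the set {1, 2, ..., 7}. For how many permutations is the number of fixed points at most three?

Sum C(7,i)·!(7-i) for i = 0..3:
  i=0: C(7,0)·!7 = 1·1854 = 1854
  i=1: C(7,1)·!6 = 7·265 = 1855
  i=2: C(7,2)·!5 = 21·44 = 924
  i=3: C(7,3)·!4 = 35·9 = 315
Total = 4948.

4948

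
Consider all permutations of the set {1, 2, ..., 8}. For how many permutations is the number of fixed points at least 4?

Sum C(8,i)·!(8-i) for i = 4..8:
  i=4: C(8,4)·!4 = 70·9 = 630
  i=5: C(8,5)·!3 = 56·2 = 112
  i=6: C(8,6)·!2 = 28·1 = 28
  i=7: C(8,7)·!1 = 8·0 = 0
  i=8: C(8,8)·!0 = 1·1 = 1
Total = 771.

771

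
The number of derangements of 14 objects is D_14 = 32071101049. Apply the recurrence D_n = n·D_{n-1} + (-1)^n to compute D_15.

481066515734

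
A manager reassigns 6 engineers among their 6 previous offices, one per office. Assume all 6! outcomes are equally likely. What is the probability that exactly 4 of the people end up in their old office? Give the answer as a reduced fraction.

Favorable outcomes: C(6,4)·!2 = 15·1 = 15.
Total outcomes: 6! = 720.
Probability = 15/720 = 1/48.

1/48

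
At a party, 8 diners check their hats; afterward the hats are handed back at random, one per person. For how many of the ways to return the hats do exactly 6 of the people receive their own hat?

Pick the 6 fixed positions: C(8,6) = 28 ways.
The other 2 form a derangement: !2 = 1.
Total: 28 × 1 = 28.

28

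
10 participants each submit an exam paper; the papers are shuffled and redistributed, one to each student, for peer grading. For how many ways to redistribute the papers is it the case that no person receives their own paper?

1334961

Recurrence: !10 = 9·(!9 + !8).
!10 = 9·(133496 + 14833) = 9·148329 = 1334961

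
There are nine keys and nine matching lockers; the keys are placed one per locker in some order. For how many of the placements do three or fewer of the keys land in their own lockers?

355997

Sum C(9,i)·!(9-i) for i = 0..3:
  i=0: C(9,0)·!9 = 1·133496 = 133496
  i=1: C(9,1)·!8 = 9·14833 = 133497
  i=2: C(9,2)·!7 = 36·1854 = 66744
  i=3: C(9,3)·!6 = 84·265 = 22260
Total = 355997.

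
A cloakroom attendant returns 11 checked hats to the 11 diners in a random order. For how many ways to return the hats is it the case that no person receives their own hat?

14684570

By inclusion-exclusion, !11 = Σ (-1)^k · 11!/k! for k=0..11
= 11! - 11!/1! + 11!/2! - 11!/3! + 11!/4! - 11!/5! + 11!/6! - 11!/7! + 11!/8! - 11!/9! + 11!/10! - 11!/11!
= 39916800 - 39916800 + 19958400 - 6652800 + 1663200 - 332640 + 55440 - 7920 + 990 - 110 + 11 - 1
= 14684570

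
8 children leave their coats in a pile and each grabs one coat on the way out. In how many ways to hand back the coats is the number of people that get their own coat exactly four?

Choose which 4 of the 8 are fixed: C(8,4) = 70.
The other 4 form a derangement: !4 = 9.
Total: 70 × 9 = 630.

630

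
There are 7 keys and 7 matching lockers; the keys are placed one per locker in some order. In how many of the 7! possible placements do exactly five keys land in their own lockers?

21

Choose which 5 of the 7 are fixed: C(7,5) = 21.
The remaining 2 must be deranged: !2 = 1.
Total: 21 × 1 = 21.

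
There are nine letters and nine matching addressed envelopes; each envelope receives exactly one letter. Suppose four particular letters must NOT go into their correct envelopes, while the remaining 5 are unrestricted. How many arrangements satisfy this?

229080

Let A_j be the event that the j-th constrained one is fixed. By inclusion-exclusion over the 4 events:
Σ_{j=0}^{4} (-1)^j C(4,j)(9-j)!
= C(4,0)·9! - C(4,1)·8! + C(4,2)·7! - C(4,3)·6! + C(4,4)·5!
= 362880 - 161280 + 30240 - 2880 + 120
= 229080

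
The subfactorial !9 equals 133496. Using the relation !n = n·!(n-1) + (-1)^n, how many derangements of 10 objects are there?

!10 = 10·133496 + 1 = 1334961.

1334961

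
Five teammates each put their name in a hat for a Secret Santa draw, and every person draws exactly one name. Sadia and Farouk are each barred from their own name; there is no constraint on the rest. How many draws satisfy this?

Let A_j be the event that the j-th constrained one is fixed. By inclusion-exclusion over the 2 events:
Σ_{j=0}^{2} (-1)^j C(2,j)(5-j)!
= C(2,0)·5! - C(2,1)·4! + C(2,2)·3!
= 120 - 48 + 6
= 78

78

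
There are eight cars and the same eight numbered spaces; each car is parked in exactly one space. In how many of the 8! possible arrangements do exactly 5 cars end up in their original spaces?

Choose which 5 of the 8 are fixed: C(8,5) = 56.
The remaining 3 must be deranged: !3 = 2.
Total: 56 × 2 = 112.

112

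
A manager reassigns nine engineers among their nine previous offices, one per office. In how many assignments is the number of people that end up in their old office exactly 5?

Choose which 5 of the 9 are fixed: C(9,5) = 126.
The remaining 4 must be deranged: !4 = 9.
Total: 126 × 9 = 1134.

1134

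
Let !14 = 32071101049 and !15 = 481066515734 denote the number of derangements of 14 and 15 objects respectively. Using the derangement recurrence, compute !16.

7697064251745

!16 = (16-1)·(!15 + !14) = 15·(481066515734 + 32071101049) = 15·513137616783 = 7697064251745.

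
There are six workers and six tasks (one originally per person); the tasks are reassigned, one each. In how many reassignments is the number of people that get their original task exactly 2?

135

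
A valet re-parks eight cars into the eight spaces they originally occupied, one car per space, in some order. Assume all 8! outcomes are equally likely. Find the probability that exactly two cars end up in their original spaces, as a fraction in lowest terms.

53/288

Favorable outcomes: C(8,2)·!6 = 28·265 = 7420.
Total outcomes: 8! = 40320.
Probability = 7420/40320 = 53/288.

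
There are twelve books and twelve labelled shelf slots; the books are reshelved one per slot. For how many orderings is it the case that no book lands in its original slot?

176214841

Recurrence: !12 = 12·!11 + (-1)^12.
!12 = 12·14684570 + 1 = 176214841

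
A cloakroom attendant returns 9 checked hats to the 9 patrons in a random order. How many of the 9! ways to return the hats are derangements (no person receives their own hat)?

!9 = 9! · Σ_{k=0}^{9} (-1)^k/k!
= 9! - 9!/1! + 9!/2! - 9!/3! + 9!/4! - 9!/5! + 9!/6! - 9!/7! + 9!/8! - 9!/9!
= 362880 - 362880 + 181440 - 60480 + 15120 - 3024 + 504 - 72 + 9 - 1
= 133496

133496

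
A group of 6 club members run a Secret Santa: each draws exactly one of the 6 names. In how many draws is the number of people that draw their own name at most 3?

704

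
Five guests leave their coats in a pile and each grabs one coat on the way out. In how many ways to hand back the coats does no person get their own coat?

The number of derangements of 5 is !5 = Σ_{k=0}^{5} (-1)^k·5!/k!
= 5! - 5!/1! + 5!/2! - 5!/3! + 5!/4! - 5!/5!
= 120 - 120 + 60 - 20 + 5 - 1
= 44

44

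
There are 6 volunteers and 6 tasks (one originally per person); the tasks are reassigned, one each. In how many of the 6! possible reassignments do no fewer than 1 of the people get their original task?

# with exactly i fixed is C(6,i)·!(6-i); sum over i=1..6:
  i=1: C(6,1)·!5 = 6·44 = 264
  i=2: C(6,2)·!4 = 15·9 = 135
  i=3: C(6,3)·!3 = 20·2 = 40
  i=4: C(6,4)·!2 = 15·1 = 15
  i=5: C(6,5)·!1 = 6·0 = 0
  i=6: C(6,6)·!0 = 1·1 = 1
Total = 455.

455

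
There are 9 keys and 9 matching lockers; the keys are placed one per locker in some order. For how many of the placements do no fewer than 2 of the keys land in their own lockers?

95887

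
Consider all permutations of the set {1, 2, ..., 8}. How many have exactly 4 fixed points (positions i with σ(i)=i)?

630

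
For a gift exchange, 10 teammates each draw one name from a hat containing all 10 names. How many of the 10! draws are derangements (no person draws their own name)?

Recurrence: !10 = 9·(!9 + !8).
!10 = 9·(133496 + 14833) = 9·148329 = 1334961

1334961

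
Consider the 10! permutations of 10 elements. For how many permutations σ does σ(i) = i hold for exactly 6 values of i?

1890

Pick the 6 fixed positions: C(10,6) = 210 ways.
The remaining 4 must be deranged: !4 = 9.
Total: 210 × 9 = 1890.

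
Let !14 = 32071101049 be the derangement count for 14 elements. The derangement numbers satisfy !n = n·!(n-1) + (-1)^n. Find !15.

!15 = 15·32071101049 - 1 = 481066515734.

481066515734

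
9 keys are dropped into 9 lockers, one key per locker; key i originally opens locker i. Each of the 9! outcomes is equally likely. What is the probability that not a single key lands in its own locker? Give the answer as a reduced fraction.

16687/45360

Favorable outcomes: !9 = 133496.
Total outcomes: 9! = 362880.
Probability = 133496/362880 = 16687/45360.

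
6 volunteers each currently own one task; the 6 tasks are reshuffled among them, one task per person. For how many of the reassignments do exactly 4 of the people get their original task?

15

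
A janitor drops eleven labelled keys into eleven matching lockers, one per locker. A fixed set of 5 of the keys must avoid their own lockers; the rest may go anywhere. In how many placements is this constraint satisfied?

25022880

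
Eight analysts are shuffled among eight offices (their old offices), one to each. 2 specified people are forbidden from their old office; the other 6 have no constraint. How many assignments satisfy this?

Inclusion-exclusion on the 2 forbidden self-matches:
Σ_{j=0}^{2} (-1)^j C(2,j)(8-j)!
= C(2,0)·8! - C(2,1)·7! + C(2,2)·6!
= 40320 - 10080 + 720
= 30960

30960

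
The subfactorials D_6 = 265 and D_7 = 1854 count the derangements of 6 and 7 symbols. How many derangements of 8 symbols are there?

14833

D_8 = (8-1)·(D_7 + D_6) = 7·(1854 + 265) = 7·2119 = 14833.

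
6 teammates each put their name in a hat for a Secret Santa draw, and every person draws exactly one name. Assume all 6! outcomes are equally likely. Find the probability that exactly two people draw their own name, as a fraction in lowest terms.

3/16

Favorable outcomes: C(6,2)·!4 = 15·9 = 135.
Total outcomes: 6! = 720.
Probability = 135/720 = 3/16.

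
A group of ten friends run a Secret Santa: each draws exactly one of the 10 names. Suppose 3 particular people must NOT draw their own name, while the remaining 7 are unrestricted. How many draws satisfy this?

2656080

Inclusion-exclusion on the 3 forbidden self-matches:
Σ_{j=0}^{3} (-1)^j C(3,j)(10-j)!
= C(3,0)·10! - C(3,1)·9! + C(3,2)·8! - C(3,3)·7!
= 3628800 - 1088640 + 120960 - 5040
= 2656080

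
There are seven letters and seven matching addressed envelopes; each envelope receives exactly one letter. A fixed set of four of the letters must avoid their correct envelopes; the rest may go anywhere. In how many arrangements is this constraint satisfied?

2790

Let A_j be the event that the j-th constrained one is fixed. By inclusion-exclusion over the 4 events:
Σ_{j=0}^{4} (-1)^j C(4,j)(7-j)!
= C(4,0)·7! - C(4,1)·6! + C(4,2)·5! - C(4,3)·4! + C(4,4)·3!
= 5040 - 2880 + 720 - 96 + 6
= 2790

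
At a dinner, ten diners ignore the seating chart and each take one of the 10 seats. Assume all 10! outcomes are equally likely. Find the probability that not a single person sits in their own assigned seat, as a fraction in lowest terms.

16481/44800

Favorable outcomes: !10 = 1334961.
Total outcomes: 10! = 3628800.
Probability = 1334961/3628800 = 16481/44800.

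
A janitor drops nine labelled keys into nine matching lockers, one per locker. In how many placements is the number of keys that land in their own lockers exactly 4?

5544

Pick the 4 fixed positions: C(9,4) = 126 ways.
The remaining 5 must be deranged: !5 = 44.
Total: 126 × 44 = 5544.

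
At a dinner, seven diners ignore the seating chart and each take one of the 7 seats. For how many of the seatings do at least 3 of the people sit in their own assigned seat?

# with exactly i fixed is C(7,i)·!(7-i); sum over i=3..7:
  i=3: C(7,3)·!4 = 35·9 = 315
  i=4: C(7,4)·!3 = 35·2 = 70
  i=5: C(7,5)·!2 = 21·1 = 21
  i=6: C(7,6)·!1 = 7·0 = 0
  i=7: C(7,7)·!0 = 1·1 = 1
Total = 407.

407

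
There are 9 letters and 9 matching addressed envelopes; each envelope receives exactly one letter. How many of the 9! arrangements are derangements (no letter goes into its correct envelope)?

!9 = 9! · Σ_{k=0}^{9} (-1)^k/k!
= 9! - 9!/1! + 9!/2! - 9!/3! + 9!/4! - 9!/5! + 9!/6! - 9!/7! + 9!/8! - 9!/9!
= 362880 - 362880 + 181440 - 60480 + 15120 - 3024 + 504 - 72 + 9 - 1
= 133496

133496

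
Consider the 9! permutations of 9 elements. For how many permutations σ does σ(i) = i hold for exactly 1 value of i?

133497

Choose which one of the 9 is fixed: C(9,1) = 9.
The remaining 8 must be deranged: !8 = 14833.
Total: 9 × 14833 = 133497.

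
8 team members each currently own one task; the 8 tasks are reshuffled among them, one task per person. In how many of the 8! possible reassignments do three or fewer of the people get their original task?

39549

# with exactly i fixed is C(8,i)·!(8-i); sum over i=0..3:
  i=0: C(8,0)·!8 = 1·14833 = 14833
  i=1: C(8,1)·!7 = 8·1854 = 14832
  i=2: C(8,2)·!6 = 28·265 = 7420
  i=3: C(8,3)·!5 = 56·44 = 2464
Total = 39549.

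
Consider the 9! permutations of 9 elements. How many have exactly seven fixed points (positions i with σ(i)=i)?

36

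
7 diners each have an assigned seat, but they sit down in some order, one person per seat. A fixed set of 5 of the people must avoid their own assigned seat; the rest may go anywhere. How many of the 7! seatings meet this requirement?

2428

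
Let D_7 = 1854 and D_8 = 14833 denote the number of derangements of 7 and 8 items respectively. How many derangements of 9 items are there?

D_9 = (9-1)·(D_8 + D_7) = 8·(14833 + 1854) = 8·16687 = 133496.

133496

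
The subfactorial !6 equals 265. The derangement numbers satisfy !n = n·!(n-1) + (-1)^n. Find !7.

!7 = 7·265 - 1 = 1854.

1854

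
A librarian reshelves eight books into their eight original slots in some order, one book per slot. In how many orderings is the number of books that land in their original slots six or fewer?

40319

# with exactly i fixed is C(8,i)·!(8-i); sum over i=0..6:
  i=0: C(8,0)·!8 = 1·14833 = 14833
  i=1: C(8,1)·!7 = 8·1854 = 14832
  i=2: C(8,2)·!6 = 28·265 = 7420
  i=3: C(8,3)·!5 = 56·44 = 2464
  i=4: C(8,4)·!4 = 70·9 = 630
  i=5: C(8,5)·!3 = 56·2 = 112
  i=6: C(8,6)·!2 = 28·1 = 28
Total = 40319.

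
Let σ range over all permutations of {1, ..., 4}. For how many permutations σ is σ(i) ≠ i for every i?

9

Recurrence: !4 = 4·!3 + (-1)^4.
!4 = 4·2 + 1 = 9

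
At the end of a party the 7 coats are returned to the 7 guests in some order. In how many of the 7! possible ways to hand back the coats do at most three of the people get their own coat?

4948

Sum C(7,i)·!(7-i) for i = 0..3:
  i=0: C(7,0)·!7 = 1·1854 = 1854
  i=1: C(7,1)·!6 = 7·265 = 1855
  i=2: C(7,2)·!5 = 21·44 = 924
  i=3: C(7,3)·!4 = 35·9 = 315
Total = 4948.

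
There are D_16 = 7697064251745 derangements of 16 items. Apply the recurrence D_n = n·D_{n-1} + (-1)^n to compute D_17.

130850092279664

D_17 = 17·7697064251745 - 1 = 130850092279664.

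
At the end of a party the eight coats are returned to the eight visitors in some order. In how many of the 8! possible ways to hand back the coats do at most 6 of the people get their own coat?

40319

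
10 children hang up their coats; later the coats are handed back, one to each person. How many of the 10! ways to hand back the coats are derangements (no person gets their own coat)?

1334961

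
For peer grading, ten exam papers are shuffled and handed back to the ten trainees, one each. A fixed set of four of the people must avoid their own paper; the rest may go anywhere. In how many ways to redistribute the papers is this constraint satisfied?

2399760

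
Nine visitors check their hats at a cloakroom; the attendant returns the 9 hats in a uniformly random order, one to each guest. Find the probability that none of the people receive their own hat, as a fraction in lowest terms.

16687/45360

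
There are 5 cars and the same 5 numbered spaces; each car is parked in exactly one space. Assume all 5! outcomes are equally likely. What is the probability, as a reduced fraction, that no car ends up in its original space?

Favorable outcomes: !5 = 44.
Total outcomes: 5! = 120.
Probability = 44/120 = 11/30.

11/30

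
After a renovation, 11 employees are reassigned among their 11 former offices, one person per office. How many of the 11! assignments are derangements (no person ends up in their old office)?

!11 is the nearest integer to 11!/e.
11! = 39916800, and 39916800/e ≈ 14684570.08, so !11 = 14684570.

14684570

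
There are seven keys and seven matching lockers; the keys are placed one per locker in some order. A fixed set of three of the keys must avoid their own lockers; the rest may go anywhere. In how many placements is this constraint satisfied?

Inclusion-exclusion on the 3 forbidden self-matches:
Σ_{j=0}^{3} (-1)^j C(3,j)(7-j)!
= C(3,0)·7! - C(3,1)·6! + C(3,2)·5! - C(3,3)·4!
= 5040 - 2160 + 360 - 24
= 3216

3216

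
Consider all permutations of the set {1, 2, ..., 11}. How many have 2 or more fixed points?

Sum C(11,i)·!(11-i) for i = 2..11:
  i=2: C(11,2)·!9 = 55·133496 = 7342280
  i=3: C(11,3)·!8 = 165·14833 = 2447445
  i=4: C(11,4)·!7 = 330·1854 = 611820
  i=5: C(11,5)·!6 = 462·265 = 122430
  i=6: C(11,6)·!5 = 462·44 = 20328
  i=7: C(11,7)·!4 = 330·9 = 2970
  i=8: C(11,8)·!3 = 165·2 = 330
  i=9: C(11,9)·!2 = 55·1 = 55
  i=10: C(11,10)·!1 = 11·0 = 0
  i=11: C(11,11)·!0 = 1·1 = 1
Total = 10547659.

10547659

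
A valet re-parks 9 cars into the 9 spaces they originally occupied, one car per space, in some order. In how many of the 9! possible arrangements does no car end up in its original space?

!9 = 9! · Σ_{k=0}^{9} (-1)^k/k!
= 9! - 9!/1! + 9!/2! - 9!/3! + 9!/4! - 9!/5! + 9!/6! - 9!/7! + 9!/8! - 9!/9!
= 362880 - 362880 + 181440 - 60480 + 15120 - 3024 + 504 - 72 + 9 - 1
= 133496

133496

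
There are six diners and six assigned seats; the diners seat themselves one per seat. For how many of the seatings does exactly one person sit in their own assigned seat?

Choose which one of the 6 is fixed: C(6,1) = 6.
The other 5 form a derangement: !5 = 44.
Total: 6 × 44 = 264.

264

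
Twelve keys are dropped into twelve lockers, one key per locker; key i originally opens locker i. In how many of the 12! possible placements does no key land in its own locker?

Use !n = (n-1)(!(n-1) + !(n-2)).
!12 = 11·(14684570 + 1334961) = 11·16019531 = 176214841

176214841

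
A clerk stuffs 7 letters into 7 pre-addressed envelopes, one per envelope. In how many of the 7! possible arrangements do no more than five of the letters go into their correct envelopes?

5039

Sum C(7,i)·!(7-i) for i = 0..5:
  i=0: C(7,0)·!7 = 1·1854 = 1854
  i=1: C(7,1)·!6 = 7·265 = 1855
  i=2: C(7,2)·!5 = 21·44 = 924
  i=3: C(7,3)·!4 = 35·9 = 315
  i=4: C(7,4)·!3 = 35·2 = 70
  i=5: C(7,5)·!2 = 21·1 = 21
Total = 5039.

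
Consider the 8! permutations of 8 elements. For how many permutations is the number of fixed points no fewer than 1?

# with exactly i fixed is C(8,i)·!(8-i); sum over i=1..8:
  i=1: C(8,1)·!7 = 8·1854 = 14832
  i=2: C(8,2)·!6 = 28·265 = 7420
  i=3: C(8,3)·!5 = 56·44 = 2464
  i=4: C(8,4)·!4 = 70·9 = 630
  i=5: C(8,5)·!3 = 56·2 = 112
  i=6: C(8,6)·!2 = 28·1 = 28
  i=7: C(8,7)·!1 = 8·0 = 0
  i=8: C(8,8)·!0 = 1·1 = 1
Total = 25487.

25487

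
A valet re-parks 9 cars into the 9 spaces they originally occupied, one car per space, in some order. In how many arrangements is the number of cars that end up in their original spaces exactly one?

133497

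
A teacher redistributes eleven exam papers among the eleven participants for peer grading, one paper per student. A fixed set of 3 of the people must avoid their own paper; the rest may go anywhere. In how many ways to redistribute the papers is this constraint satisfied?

Inclusion-exclusion on the 3 forbidden self-matches:
Σ_{j=0}^{3} (-1)^j C(3,j)(11-j)!
= C(3,0)·11! - C(3,1)·10! + C(3,2)·9! - C(3,3)·8!
= 39916800 - 10886400 + 1088640 - 40320
= 30078720

30078720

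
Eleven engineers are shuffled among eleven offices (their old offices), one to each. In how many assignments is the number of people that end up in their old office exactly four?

Pick the 4 fixed positions: C(11,4) = 330 ways.
The remaining 7 must be deranged: !7 = 1854.
Total: 330 × 1854 = 611820.

611820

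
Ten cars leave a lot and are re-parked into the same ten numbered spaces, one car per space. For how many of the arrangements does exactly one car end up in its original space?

1334960

Choose which one of the 10 is fixed: C(10,1) = 10.
The other 9 form a derangement: !9 = 133496.
Total: 10 × 133496 = 1334960.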